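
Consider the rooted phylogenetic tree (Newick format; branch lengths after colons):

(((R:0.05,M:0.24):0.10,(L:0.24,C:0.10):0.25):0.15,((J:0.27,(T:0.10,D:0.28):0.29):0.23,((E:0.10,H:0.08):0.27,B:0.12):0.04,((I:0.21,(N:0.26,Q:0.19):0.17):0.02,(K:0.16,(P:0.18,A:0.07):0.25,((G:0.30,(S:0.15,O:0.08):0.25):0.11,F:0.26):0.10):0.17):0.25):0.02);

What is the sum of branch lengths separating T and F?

1.40

The path runs T → … → MRCA → … → F; the MRCA is the node subtending ((J,(T,D)),((E,H),B),((I,(N,Q)),(K,(P,A),((G,(S,O)),F)))).
Branch lengths along that path: 0.10 + 0.29 + 0.23 + 0.25 + 0.17 + 0.10 + 0.26 = 1.40.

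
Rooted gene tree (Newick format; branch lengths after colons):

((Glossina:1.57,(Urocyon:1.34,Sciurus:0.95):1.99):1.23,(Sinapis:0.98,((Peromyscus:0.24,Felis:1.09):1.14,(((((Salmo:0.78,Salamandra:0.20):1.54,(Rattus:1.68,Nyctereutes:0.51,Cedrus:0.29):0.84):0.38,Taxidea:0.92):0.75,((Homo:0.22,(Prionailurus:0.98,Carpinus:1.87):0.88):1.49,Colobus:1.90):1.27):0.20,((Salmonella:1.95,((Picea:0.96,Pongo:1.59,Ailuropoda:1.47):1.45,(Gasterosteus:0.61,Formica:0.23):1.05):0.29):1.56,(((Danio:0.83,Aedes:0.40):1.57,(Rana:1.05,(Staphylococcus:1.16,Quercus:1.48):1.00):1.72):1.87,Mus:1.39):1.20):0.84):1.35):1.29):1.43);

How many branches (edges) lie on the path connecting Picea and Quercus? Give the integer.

The MRCA of Picea and Quercus is the node subtending ((Salmonella,((Picea,Pongo,Ailuropoda),(Gasterosteus,Formica))),(((Danio,Aedes),(Rana,(Staphylococcus,Quercus))),Mus)).
From Picea up to that node: 4 branches. From Quercus up to the same node: 5 branches. Total: 4 + 5 = 9.

9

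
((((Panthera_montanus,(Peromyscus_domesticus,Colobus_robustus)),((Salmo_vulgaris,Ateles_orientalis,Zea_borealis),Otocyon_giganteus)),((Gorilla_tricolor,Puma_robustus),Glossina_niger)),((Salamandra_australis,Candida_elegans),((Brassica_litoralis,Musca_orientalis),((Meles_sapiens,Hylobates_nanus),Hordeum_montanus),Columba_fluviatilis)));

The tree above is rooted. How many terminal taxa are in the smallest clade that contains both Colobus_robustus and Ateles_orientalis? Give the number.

The MRCA of Colobus_robustus and Ateles_orientalis is the node subtending ((Panthera_montanus,(Peromyscus_domesticus,Colobus_robustus)),((Salmo_vulgaris,Ateles_orientalis,Zea_borealis),Otocyon_giganteus)).
That clade contains 7 terminal taxa: Ateles_orientalis, Colobus_robustus, Otocyon_giganteus, Panthera_montanus, Peromyscus_domesticus, Salmo_vulgaris, Zea_borealis.

7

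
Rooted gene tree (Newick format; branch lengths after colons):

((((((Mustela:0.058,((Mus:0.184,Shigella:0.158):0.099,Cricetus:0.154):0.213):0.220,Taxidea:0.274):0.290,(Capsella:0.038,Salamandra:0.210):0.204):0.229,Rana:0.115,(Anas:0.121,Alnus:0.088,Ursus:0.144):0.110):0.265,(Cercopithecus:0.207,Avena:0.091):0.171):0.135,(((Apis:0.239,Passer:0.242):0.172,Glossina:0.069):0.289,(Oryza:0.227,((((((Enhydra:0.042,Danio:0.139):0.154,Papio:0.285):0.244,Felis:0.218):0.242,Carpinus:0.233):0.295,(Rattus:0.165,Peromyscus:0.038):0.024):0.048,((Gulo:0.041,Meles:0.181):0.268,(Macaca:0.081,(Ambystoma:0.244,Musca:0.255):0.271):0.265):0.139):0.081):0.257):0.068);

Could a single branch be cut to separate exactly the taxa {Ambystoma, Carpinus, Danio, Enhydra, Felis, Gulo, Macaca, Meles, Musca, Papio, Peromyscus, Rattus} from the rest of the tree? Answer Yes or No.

Yes

The most recent common ancestor of these taxa subtends ((((((Enhydra,Danio),Papio),Felis),Carpinus),(Rattus,Peromyscus)),((Gulo,Meles),(Macaca,(Ambystoma,Musca)))).
That clade has exactly 12 tips — every listed taxon and nothing else — so the group is monophyletic.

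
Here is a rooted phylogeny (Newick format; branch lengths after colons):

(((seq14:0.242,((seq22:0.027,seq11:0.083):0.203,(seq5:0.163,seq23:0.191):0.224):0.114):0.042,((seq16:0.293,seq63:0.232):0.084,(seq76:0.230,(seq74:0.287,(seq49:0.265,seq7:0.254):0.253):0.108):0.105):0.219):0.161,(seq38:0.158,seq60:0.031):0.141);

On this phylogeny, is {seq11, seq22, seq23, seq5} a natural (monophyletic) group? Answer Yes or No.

The most recent common ancestor of these taxa subtends ((seq22,seq11),(seq5,seq23)).
That clade has exactly 4 tips — every listed taxon and nothing else — so the group is monophyletic.

Yes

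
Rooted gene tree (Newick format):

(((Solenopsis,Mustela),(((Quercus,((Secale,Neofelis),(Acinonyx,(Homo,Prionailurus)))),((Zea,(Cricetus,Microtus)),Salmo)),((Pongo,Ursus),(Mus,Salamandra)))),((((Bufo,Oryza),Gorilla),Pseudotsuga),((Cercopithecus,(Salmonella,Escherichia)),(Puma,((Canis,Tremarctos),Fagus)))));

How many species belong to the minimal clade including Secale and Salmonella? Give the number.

27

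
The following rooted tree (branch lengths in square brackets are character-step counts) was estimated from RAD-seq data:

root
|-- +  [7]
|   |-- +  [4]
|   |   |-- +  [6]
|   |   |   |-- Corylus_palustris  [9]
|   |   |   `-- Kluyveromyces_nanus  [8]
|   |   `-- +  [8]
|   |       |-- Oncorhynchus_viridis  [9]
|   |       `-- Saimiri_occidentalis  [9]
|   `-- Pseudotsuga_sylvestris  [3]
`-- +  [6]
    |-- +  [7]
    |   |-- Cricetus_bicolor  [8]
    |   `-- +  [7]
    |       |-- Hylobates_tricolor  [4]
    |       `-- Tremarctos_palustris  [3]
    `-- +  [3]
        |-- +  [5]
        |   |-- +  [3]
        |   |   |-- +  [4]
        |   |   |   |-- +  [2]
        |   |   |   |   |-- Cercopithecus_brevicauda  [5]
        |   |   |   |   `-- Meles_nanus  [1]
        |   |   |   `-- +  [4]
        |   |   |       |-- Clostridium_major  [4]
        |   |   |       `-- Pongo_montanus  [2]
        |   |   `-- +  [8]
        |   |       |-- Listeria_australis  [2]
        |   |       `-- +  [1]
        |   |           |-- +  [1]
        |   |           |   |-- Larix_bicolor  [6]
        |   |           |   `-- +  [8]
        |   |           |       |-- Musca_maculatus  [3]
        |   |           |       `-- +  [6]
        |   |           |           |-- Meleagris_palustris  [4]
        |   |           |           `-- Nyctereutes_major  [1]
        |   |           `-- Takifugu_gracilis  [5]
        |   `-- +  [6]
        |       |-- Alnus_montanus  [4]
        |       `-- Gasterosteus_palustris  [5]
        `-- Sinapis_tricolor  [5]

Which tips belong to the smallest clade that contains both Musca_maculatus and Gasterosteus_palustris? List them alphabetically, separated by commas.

Alnus_montanus, Cercopithecus_brevicauda, Clostridium_major, Gasterosteus_palustris, Larix_bicolor, Listeria_australis, Meleagris_palustris, Meles_nanus, Musca_maculatus, Nyctereutes_major, Pongo_montanus, Takifugu_gracilis

Tracing Musca_maculatus: it sits inside (Musca_maculatus,(Meleagris_palustris,Nyctereutes_major)).
Tracing Gasterosteus_palustris: it sits inside (Alnus_montanus,Gasterosteus_palustris).
The smallest clade enclosing both is ((((Cercopithecus_brevicauda,Meles_nanus),(Clostridium_major,Pongo_montanus)),(Listeria_australis,((Larix_bicolor,(Musca_maculatus,(Meleagris_palustris,Nyctereutes_major))),Takifugu_gracilis))),(Alnus_montanus,Gasterosteus_palustris)); the answer is its 12 terminal taxa in alphabetical order.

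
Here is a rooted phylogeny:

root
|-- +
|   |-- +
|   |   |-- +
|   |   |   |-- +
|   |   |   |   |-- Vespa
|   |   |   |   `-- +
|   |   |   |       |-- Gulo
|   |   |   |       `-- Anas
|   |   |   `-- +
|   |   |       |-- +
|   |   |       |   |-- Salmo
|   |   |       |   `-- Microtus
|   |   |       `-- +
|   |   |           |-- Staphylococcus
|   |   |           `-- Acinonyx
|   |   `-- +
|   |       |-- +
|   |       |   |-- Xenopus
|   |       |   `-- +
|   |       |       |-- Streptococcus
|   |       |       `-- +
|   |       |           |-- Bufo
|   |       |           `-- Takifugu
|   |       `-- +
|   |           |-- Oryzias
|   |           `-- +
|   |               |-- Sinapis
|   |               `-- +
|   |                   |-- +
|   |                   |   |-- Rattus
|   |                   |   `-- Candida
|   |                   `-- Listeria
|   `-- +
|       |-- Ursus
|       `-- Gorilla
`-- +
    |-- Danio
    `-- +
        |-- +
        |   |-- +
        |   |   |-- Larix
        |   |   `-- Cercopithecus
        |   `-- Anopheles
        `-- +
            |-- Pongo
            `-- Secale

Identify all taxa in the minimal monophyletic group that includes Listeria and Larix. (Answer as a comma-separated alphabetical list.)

Acinonyx, Anas, Anopheles, Bufo, Candida, Cercopithecus, Danio, Gorilla, Gulo, Larix, Listeria, Microtus, Oryzias, Pongo, Rattus, Salmo, Secale, Sinapis, Staphylococcus, Streptococcus, Takifugu, Ursus, Vespa, Xenopus

Tracing Listeria: it sits inside ((Rattus,Candida),Listeria).
Tracing Larix: it sits inside (Larix,Cercopithecus).
The smallest clade enclosing both is the whole tree (their MRCA is the root), so the answer is all 24 tips in alphabetical order.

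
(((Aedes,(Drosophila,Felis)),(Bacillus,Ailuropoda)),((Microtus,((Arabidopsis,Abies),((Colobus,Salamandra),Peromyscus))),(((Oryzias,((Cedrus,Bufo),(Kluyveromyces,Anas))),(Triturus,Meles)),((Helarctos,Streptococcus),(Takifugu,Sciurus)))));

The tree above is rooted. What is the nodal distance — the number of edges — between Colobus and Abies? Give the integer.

5

The MRCA of Colobus and Abies is the node subtending ((Arabidopsis,Abies),((Colobus,Salamandra),Peromyscus)).
From Colobus up to that node: 3 branches. From Abies up to the same node: 2 branches. Total: 3 + 2 = 5.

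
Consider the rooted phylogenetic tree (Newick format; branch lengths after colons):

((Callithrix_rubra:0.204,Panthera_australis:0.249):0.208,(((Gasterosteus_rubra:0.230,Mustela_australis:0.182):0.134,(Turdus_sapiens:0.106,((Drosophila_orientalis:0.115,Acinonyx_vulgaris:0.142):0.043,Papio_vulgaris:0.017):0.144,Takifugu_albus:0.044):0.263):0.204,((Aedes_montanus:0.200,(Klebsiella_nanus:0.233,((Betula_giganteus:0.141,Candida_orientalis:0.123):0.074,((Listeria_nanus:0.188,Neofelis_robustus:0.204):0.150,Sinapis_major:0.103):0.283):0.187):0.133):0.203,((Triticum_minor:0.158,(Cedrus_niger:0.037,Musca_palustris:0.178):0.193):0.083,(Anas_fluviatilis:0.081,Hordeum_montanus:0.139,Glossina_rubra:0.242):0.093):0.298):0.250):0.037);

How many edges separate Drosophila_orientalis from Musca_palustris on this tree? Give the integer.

10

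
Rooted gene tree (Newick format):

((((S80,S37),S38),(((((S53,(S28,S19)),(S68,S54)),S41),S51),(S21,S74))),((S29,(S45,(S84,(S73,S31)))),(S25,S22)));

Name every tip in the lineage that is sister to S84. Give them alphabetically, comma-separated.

S84 attaches to the tree at the node subtending (S84,(S73,S31)).
The other lineage descending from that same node — the sister group — is (S73,S31); its 2 tips in alphabetical order are the answer.

S31, S73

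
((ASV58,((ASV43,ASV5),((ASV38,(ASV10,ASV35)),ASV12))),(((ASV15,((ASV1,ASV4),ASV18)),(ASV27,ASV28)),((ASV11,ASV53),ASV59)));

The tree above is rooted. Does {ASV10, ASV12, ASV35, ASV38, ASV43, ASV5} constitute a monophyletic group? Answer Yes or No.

The most recent common ancestor of these taxa subtends ((ASV43,ASV5),((ASV38,(ASV10,ASV35)),ASV12)).
That clade has exactly 6 tips — every listed taxon and nothing else — so the group is monophyletic.

Yes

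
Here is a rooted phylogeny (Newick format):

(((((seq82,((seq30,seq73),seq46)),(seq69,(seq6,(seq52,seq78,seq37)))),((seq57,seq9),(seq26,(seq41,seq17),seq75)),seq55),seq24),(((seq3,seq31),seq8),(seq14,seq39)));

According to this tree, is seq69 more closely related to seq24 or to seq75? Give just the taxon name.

seq75

The MRCA of seq69 and seq75 subtends (((seq82,((seq30,seq73),seq46)),(seq69,(seq6,(seq52,seq78,seq37)))),((seq57,seq9),(seq26,(seq41,seq17),seq75)),seq55) (16 taxa).
The MRCA of seq69 and seq24 subtends ((((seq82,((seq30,seq73),seq46)),(seq69,(seq6,(seq52,seq78,seq37)))),((seq57,seq9),(seq26,(seq41,seq17),seq75)),seq55),seq24) (17 taxa).
The first is nested inside the second, so seq69 shares a more recent common ancestor with seq75.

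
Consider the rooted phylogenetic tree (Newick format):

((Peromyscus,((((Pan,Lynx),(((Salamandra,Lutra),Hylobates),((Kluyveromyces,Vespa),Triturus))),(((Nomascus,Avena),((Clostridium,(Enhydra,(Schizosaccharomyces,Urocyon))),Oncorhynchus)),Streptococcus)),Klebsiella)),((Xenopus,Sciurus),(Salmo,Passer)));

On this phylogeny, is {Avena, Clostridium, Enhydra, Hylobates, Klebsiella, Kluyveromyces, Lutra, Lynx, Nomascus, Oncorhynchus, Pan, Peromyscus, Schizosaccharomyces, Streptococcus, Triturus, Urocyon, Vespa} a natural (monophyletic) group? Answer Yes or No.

The MRCA of the listed taxa subtends (Peromyscus,((((Pan,Lynx),(((Salamandra,Lutra),Hylobates),((Kluyveromyces,Vespa),Triturus))),(((Nomascus,Avena),((Clostridium,(Enhydra,(Schizosaccharomyces,Urocyon))),Oncorhynchus)),Streptococcus)),Klebsiella)).
That clade also contains Salamandra, which is not in the proposed group, so the group is not monophyletic.

No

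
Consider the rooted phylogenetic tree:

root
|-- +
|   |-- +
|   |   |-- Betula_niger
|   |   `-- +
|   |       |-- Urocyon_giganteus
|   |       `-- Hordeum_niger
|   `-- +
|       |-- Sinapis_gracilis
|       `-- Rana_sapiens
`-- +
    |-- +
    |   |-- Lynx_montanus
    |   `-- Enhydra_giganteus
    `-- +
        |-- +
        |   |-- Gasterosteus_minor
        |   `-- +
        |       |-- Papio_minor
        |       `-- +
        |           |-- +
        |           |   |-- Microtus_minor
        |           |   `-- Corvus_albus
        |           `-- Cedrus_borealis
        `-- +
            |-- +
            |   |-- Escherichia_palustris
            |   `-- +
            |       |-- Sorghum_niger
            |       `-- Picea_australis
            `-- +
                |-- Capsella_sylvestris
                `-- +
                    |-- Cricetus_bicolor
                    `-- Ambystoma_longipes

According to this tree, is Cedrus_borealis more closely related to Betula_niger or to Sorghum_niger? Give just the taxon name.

The MRCA of Cedrus_borealis and Sorghum_niger subtends ((Gasterosteus_minor,(Papio_minor,((Microtus_minor,Corvus_albus),Cedrus_borealis))),((Escherichia_palustris,(Sorghum_niger,Picea_australis)),(Capsella_sylvestris,(Cricetus_bicolor,Ambystoma_longipes)))) (11 taxa).
The MRCA of Cedrus_borealis and Betula_niger is the root, subtending the entire tree (18 taxa).
The first is nested inside the second, so Cedrus_borealis shares a more recent common ancestor with Sorghum_niger.

Sorghum_niger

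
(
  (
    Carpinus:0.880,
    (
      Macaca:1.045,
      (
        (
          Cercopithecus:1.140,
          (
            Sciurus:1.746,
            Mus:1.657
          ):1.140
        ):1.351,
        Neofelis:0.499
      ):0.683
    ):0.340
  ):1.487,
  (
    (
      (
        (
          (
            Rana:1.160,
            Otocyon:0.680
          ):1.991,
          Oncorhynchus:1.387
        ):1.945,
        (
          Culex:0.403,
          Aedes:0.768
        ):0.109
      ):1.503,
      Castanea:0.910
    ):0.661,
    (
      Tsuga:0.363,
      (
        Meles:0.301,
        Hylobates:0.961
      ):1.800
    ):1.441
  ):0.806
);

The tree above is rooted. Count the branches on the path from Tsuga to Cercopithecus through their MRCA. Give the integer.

8

The MRCA of Tsuga and Cercopithecus is the root of the tree.
From Tsuga up to that node: 3 branches. From Cercopithecus up to the same node: 5 branches. Total: 3 + 5 = 8.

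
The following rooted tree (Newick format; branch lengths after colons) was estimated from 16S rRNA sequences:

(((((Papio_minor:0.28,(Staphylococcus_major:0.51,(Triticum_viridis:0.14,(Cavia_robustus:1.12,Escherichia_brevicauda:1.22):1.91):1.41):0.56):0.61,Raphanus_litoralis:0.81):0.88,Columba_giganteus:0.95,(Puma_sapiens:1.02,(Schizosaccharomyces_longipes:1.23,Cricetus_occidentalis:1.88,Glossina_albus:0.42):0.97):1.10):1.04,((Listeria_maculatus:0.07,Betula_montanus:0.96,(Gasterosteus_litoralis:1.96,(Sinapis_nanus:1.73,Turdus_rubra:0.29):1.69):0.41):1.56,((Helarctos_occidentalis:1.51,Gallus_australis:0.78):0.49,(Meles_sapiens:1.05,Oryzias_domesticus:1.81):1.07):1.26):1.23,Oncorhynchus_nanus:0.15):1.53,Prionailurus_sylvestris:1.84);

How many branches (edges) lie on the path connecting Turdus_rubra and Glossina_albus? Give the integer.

9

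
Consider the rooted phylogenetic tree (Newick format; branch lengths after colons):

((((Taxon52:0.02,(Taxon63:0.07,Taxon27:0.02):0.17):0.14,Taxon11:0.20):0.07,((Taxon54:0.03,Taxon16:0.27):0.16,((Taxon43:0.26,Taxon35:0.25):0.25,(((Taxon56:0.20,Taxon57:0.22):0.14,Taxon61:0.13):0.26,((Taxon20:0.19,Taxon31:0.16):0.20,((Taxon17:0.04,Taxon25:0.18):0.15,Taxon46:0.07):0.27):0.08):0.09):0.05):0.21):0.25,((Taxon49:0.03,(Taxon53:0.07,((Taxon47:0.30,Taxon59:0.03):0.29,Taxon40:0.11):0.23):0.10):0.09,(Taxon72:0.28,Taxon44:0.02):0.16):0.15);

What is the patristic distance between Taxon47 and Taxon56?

The path runs Taxon47 → … → MRCA → … → Taxon56; the MRCA is the root of the tree.
Branch lengths along that path: 0.30 + 0.29 + 0.23 + 0.10 + 0.09 + 0.15 + 0.25 + 0.21 + 0.05 + 0.09 + 0.26 + 0.14 + 0.20 = 2.36.

2.36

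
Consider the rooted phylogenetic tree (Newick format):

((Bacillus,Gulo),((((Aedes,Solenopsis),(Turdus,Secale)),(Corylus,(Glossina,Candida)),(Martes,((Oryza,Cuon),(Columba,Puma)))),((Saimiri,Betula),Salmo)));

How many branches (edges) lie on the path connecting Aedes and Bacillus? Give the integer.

7

The MRCA of Aedes and Bacillus is the root of the tree.
From Aedes up to that node: 5 branches. From Bacillus up to the same node: 2 branches. Total: 5 + 2 = 7.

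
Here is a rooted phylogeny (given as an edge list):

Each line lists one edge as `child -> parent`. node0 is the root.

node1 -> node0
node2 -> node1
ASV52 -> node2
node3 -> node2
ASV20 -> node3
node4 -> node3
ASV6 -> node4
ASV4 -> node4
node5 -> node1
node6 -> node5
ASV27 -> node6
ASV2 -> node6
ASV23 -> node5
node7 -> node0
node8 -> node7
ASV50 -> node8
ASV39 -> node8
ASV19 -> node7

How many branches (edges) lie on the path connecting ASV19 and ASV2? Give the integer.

The MRCA of ASV19 and ASV2 is the root of the tree.
From ASV19 up to that node: 2 branches. From ASV2 up to the same node: 4 branches. Total: 2 + 4 = 6.

6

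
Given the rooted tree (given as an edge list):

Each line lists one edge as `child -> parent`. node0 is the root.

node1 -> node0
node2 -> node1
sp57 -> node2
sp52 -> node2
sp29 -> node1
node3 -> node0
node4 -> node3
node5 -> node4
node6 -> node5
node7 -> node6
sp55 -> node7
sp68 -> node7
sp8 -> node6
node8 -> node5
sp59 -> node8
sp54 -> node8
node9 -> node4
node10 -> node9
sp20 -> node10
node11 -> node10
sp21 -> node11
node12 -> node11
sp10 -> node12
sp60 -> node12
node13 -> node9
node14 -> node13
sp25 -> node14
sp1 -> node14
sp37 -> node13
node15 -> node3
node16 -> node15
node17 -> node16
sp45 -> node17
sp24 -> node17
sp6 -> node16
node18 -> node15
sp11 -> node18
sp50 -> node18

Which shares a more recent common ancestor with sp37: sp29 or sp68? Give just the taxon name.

The MRCA of sp37 and sp68 subtends ((((sp55,sp68),sp8),(sp59,sp54)),((sp20,(sp21,(sp10,sp60))),((sp25,sp1),sp37))) (12 taxa).
The MRCA of sp37 and sp29 is the root, subtending the entire tree (20 taxa).
The first is nested inside the second, so sp37 shares a more recent common ancestor with sp68.

sp68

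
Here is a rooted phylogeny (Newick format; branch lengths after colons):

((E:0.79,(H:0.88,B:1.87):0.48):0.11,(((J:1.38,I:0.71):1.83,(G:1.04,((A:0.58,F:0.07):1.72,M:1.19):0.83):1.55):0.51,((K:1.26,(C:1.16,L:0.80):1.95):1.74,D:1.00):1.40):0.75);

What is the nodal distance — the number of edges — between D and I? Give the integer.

5

The MRCA of D and I is the node subtending (((J,I),(G,((A,F),M))),((K,(C,L)),D)).
From D up to that node: 2 branches. From I up to the same node: 3 branches. Total: 2 + 3 = 5.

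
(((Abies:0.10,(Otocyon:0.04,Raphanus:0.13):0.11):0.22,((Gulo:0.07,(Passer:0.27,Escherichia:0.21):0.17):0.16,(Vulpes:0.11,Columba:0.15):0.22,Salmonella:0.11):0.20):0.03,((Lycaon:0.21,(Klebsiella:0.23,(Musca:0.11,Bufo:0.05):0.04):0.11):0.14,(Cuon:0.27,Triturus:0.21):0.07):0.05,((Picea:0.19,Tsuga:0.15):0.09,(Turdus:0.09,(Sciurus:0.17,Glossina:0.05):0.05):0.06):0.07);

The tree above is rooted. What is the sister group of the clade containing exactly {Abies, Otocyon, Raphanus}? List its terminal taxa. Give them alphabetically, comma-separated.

The clade containing exactly {Abies, Otocyon, Raphanus} attaches to the tree at the node subtending ((Abies,(Otocyon,Raphanus)),((Gulo,(Passer,Escherichia)),(Vulpes,Columba),Salmonella)).
The other lineage descending from that same node — the sister group — is ((Gulo,(Passer,Escherichia)),(Vulpes,Columba),Salmonella); its 6 tips in alphabetical order are the answer.

Columba, Escherichia, Gulo, Passer, Salmonella, Vulpes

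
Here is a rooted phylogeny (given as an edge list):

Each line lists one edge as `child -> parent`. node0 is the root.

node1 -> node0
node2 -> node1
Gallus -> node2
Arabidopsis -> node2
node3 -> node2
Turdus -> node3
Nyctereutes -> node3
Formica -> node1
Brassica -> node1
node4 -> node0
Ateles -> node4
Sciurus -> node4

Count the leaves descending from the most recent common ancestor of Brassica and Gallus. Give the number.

6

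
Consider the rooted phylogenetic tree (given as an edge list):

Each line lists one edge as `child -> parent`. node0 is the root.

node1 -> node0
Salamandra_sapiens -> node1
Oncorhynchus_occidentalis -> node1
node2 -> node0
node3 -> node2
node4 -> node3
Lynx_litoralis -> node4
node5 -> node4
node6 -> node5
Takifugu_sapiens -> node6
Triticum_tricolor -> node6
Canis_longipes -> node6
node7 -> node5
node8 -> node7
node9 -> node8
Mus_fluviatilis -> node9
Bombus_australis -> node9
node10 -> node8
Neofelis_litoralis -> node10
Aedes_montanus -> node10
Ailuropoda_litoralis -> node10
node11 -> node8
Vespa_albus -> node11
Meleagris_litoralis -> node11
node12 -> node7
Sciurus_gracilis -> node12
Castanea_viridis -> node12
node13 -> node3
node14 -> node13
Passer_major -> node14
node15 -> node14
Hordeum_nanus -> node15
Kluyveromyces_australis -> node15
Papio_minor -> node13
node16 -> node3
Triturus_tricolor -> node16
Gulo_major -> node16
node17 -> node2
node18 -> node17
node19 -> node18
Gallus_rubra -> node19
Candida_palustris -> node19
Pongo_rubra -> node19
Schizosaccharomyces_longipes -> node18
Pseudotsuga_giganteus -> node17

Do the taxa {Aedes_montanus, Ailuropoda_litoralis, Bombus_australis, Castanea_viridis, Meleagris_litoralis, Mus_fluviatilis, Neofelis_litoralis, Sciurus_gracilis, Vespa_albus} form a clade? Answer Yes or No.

Yes

The most recent common ancestor of these taxa subtends (((Mus_fluviatilis,Bombus_australis),(Neofelis_litoralis,Aedes_montanus,Ailuropoda_litoralis),(Vespa_albus,Meleagris_litoralis)),(Sciurus_gracilis,Castanea_viridis)).
That clade has exactly 9 tips — every listed taxon and nothing else — so the group is monophyletic.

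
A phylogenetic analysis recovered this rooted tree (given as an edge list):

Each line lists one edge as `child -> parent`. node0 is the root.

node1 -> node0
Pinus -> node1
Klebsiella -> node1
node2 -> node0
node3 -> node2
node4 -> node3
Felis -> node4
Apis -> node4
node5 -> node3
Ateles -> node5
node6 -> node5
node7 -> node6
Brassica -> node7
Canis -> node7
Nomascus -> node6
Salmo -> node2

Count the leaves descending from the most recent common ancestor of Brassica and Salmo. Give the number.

7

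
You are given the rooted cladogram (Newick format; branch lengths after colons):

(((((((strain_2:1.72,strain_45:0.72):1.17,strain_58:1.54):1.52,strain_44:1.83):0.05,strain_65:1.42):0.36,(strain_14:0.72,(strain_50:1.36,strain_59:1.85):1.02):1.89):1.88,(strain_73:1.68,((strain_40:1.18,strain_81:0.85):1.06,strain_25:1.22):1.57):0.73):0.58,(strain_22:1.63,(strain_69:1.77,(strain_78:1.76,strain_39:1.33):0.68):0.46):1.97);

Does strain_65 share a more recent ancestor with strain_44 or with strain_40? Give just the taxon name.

strain_44

The MRCA of strain_65 and strain_44 subtends ((((strain_2,strain_45),strain_58),strain_44),strain_65) (5 taxa).
The MRCA of strain_65 and strain_40 subtends ((((((strain_2,strain_45),strain_58),strain_44),strain_65),(strain_14,(strain_50,strain_59))),(strain_73,((strain_40,strain_81),strain_25))) (12 taxa).
The first is nested inside the second, so strain_65 shares a more recent common ancestor with strain_44.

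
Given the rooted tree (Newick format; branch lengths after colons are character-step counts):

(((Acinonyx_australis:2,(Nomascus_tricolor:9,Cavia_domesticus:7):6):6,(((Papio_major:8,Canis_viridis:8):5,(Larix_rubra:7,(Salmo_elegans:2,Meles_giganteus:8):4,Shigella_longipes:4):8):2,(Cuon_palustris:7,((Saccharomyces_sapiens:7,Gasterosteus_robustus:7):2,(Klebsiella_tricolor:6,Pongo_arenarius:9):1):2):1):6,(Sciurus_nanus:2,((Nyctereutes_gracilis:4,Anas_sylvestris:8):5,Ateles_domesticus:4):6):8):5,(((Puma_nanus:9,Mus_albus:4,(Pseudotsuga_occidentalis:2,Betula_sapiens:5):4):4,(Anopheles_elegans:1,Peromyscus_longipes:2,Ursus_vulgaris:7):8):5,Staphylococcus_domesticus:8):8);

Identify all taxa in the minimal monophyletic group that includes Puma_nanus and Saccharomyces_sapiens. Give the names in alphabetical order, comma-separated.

Acinonyx_australis, Anas_sylvestris, Anopheles_elegans, Ateles_domesticus, Betula_sapiens, Canis_viridis, Cavia_domesticus, Cuon_palustris, Gasterosteus_robustus, Klebsiella_tricolor, Larix_rubra, Meles_giganteus, Mus_albus, Nomascus_tricolor, Nyctereutes_gracilis, Papio_major, Peromyscus_longipes, Pongo_arenarius, Pseudotsuga_occidentalis, Puma_nanus, Saccharomyces_sapiens, Salmo_elegans, Sciurus_nanus, Shigella_longipes, Staphylococcus_domesticus, Ursus_vulgaris

Tracing Puma_nanus: it sits inside (Puma_nanus,Mus_albus,(Pseudotsuga_occidentalis,Betula_sapiens)).
Tracing Saccharomyces_sapiens: it sits inside (Saccharomyces_sapiens,Gasterosteus_robustus).
The smallest clade enclosing both is the whole tree (their MRCA is the root), so the answer is all 26 tips in alphabetical order.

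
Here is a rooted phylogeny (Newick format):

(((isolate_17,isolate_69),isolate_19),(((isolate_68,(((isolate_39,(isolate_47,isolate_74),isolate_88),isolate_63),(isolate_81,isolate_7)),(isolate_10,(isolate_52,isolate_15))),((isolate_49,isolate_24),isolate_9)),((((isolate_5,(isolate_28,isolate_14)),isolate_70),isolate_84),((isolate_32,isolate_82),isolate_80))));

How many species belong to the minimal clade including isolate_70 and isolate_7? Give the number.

22

The MRCA of isolate_70 and isolate_7 is the node subtending (((isolate_68,(((isolate_39,(isolate_47,isolate_74),isolate_88),isolate_63),(isolate_81,isolate_7)),(isolate_10,(isolate_52,isolate_15))),((isolate_49,isolate_24),isolate_9)),((((isolate_5,(isolate_28,isolate_14)),isolate_70),isolate_84),((isolate_32,isolate_82),isolate_80))).
That clade contains 22 terminal taxa: isolate_10, isolate_14, isolate_15, isolate_24, isolate_28, isolate_32, isolate_39, isolate_47, isolate_49, isolate_5, isolate_52, isolate_63, isolate_68, isolate_7, isolate_70, isolate_74, isolate_80, isolate_81, isolate_82, isolate_84, isolate_88, isolate_9.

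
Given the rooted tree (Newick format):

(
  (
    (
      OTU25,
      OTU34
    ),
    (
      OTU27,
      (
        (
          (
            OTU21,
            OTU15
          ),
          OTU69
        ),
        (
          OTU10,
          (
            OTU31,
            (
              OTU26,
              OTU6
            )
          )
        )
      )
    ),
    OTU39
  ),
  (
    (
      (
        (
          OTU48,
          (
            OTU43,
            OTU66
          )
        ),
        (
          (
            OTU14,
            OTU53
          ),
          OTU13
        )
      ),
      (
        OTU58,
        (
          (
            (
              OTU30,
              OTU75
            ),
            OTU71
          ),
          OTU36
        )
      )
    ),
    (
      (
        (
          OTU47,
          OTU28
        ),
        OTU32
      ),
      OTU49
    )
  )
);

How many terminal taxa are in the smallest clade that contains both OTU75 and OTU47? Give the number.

15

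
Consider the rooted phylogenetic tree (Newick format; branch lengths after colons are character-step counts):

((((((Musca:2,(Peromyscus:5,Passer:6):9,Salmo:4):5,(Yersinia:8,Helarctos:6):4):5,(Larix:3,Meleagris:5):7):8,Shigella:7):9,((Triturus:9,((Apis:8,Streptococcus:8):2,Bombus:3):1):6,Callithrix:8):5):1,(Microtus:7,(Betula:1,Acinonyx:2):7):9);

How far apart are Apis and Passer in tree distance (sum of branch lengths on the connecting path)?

The path runs Apis → … → MRCA → … → Passer; the MRCA is the node subtending (((((Musca,(Peromyscus,Passer),Salmo),(Yersinia,Helarctos)),(Larix,Meleagris)),Shigella),((Triturus,((Apis,Streptococcus),Bombus)),Callithrix)).
Branch lengths along that path: 8 + 2 + 1 + 6 + 5 + 9 + 8 + 5 + 5 + 9 + 6 = 64.

64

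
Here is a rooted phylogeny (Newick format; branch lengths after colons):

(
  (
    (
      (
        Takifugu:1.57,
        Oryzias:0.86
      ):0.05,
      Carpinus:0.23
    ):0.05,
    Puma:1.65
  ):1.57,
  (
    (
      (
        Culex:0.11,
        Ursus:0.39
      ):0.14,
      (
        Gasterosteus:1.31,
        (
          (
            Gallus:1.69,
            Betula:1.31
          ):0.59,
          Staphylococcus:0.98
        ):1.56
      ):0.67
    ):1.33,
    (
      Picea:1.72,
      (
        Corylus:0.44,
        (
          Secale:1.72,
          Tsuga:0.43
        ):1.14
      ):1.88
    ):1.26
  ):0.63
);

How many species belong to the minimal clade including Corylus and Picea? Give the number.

4

The MRCA of Corylus and Picea is the node subtending (Picea,(Corylus,(Secale,Tsuga))).
That clade contains 4 terminal taxa: Corylus, Picea, Secale, Tsuga.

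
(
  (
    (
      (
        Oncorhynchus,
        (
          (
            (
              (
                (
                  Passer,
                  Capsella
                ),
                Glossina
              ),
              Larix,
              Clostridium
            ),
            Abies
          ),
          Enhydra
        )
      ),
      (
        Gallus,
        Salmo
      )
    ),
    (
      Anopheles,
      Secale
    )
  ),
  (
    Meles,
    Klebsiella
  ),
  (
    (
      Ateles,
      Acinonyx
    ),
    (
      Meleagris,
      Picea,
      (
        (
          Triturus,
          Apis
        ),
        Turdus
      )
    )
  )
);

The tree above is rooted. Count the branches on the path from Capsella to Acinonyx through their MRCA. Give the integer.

The MRCA of Capsella and Acinonyx is the root of the tree.
From Capsella up to that node: 9 branches. From Acinonyx up to the same node: 3 branches. Total: 9 + 3 = 12.

12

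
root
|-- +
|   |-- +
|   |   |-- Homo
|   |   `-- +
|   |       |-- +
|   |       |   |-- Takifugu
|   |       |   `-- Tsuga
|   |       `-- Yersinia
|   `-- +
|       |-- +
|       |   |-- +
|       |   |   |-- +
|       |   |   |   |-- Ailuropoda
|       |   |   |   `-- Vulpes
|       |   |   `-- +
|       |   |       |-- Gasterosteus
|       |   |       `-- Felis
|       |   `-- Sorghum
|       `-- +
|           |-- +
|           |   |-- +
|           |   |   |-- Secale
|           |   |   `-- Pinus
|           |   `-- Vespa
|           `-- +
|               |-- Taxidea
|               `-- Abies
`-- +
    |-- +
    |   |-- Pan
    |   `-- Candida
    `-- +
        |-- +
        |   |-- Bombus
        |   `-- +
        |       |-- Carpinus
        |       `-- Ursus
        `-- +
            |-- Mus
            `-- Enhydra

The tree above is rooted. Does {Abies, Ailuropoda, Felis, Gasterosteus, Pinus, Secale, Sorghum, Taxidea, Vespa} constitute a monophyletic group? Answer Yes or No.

The MRCA of the listed taxa subtends ((((Ailuropoda,Vulpes),(Gasterosteus,Felis)),Sorghum),(((Secale,Pinus),Vespa),(Taxidea,Abies))).
That clade also contains Vulpes, which is not in the proposed group, so the group is not monophyletic.

No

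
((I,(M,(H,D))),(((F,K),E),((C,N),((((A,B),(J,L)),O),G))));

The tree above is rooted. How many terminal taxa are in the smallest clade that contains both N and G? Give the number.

The MRCA of N and G is the node subtending ((C,N),((((A,B),(J,L)),O),G)).
That clade contains 8 terminal taxa: A, B, C, G, J, L, N, O.

8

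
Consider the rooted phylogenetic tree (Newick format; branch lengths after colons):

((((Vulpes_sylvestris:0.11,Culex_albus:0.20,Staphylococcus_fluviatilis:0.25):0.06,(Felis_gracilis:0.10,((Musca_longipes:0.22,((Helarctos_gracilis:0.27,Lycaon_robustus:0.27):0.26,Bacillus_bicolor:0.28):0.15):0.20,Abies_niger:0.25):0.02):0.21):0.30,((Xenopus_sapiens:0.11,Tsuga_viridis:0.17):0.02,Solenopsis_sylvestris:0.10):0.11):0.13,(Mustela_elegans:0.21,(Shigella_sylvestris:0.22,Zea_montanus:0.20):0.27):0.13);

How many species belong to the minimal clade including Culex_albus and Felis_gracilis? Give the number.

The MRCA of Culex_albus and Felis_gracilis is the node subtending ((Vulpes_sylvestris,Culex_albus,Staphylococcus_fluviatilis),(Felis_gracilis,((Musca_longipes,((Helarctos_gracilis,Lycaon_robustus),Bacillus_bicolor)),Abies_niger))).
That clade contains 9 terminal taxa: Abies_niger, Bacillus_bicolor, Culex_albus, Felis_gracilis, Helarctos_gracilis, Lycaon_robustus, Musca_longipes, Staphylococcus_fluviatilis, Vulpes_sylvestris.

9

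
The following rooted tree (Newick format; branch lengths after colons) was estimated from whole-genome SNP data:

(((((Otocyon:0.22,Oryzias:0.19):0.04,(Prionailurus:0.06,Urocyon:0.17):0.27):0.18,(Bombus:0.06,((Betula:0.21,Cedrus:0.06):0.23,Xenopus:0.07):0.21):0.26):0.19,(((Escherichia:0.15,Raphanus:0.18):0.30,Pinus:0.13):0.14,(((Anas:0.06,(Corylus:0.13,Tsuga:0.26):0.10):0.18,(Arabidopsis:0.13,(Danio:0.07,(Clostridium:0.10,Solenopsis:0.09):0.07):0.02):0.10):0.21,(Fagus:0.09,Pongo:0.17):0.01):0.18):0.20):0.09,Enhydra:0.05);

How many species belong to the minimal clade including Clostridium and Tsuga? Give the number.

7

The MRCA of Clostridium and Tsuga is the node subtending ((Anas,(Corylus,Tsuga)),(Arabidopsis,(Danio,(Clostridium,Solenopsis)))).
That clade contains 7 terminal taxa: Anas, Arabidopsis, Clostridium, Corylus, Danio, Solenopsis, Tsuga.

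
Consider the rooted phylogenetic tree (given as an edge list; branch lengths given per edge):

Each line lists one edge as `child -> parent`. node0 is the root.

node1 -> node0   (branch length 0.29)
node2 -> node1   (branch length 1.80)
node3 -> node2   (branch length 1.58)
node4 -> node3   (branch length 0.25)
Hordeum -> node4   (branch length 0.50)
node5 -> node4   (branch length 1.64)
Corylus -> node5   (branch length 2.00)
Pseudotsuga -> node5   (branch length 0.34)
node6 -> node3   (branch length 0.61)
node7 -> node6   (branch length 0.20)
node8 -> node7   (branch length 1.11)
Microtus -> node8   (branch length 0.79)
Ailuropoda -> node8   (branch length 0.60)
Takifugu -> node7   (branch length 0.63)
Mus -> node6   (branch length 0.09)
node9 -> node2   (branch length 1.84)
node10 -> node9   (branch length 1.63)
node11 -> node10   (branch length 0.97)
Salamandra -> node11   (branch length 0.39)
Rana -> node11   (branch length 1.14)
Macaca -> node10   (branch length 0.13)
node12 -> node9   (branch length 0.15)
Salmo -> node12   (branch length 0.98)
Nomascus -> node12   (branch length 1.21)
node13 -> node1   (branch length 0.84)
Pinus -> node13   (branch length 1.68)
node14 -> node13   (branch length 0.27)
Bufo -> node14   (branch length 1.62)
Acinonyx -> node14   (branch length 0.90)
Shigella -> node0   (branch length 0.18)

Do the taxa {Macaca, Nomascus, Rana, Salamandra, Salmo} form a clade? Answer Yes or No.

The most recent common ancestor of these taxa subtends (((Salamandra,Rana),Macaca),(Salmo,Nomascus)).
That clade has exactly 5 tips — every listed taxon and nothing else — so the group is monophyletic.

Yes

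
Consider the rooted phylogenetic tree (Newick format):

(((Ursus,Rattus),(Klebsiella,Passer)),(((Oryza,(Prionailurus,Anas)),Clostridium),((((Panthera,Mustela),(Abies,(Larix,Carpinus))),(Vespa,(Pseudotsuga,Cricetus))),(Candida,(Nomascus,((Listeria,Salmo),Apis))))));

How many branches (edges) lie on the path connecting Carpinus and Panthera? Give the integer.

The MRCA of Carpinus and Panthera is the node subtending ((Panthera,Mustela),(Abies,(Larix,Carpinus))).
From Carpinus up to that node: 3 branches. From Panthera up to the same node: 2 branches. Total: 3 + 2 = 5.

5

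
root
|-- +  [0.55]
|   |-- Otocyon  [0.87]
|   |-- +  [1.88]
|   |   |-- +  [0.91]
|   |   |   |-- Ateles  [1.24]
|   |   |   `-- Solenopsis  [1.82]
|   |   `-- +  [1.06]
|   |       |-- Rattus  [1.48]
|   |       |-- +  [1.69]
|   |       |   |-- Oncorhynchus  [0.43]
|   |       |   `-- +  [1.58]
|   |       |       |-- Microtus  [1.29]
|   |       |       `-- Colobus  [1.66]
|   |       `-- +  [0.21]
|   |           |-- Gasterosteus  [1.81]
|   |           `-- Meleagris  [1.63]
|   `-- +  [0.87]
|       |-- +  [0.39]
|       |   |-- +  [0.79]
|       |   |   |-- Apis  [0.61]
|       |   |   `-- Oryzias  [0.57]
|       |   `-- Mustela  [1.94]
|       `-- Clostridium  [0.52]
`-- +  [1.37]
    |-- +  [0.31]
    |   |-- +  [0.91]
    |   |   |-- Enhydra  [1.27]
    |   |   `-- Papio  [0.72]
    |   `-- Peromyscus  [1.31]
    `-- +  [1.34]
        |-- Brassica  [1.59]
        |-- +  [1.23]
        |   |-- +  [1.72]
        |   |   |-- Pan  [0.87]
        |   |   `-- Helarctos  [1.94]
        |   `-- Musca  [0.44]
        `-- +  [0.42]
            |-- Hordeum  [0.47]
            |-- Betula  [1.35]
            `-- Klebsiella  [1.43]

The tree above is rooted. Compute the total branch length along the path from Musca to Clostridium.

The path runs Musca → … → MRCA → … → Clostridium; the MRCA is the root of the tree.
Branch lengths along that path: 0.44 + 1.23 + 1.34 + 1.37 + 0.55 + 0.87 + 0.52 = 6.32.

6.32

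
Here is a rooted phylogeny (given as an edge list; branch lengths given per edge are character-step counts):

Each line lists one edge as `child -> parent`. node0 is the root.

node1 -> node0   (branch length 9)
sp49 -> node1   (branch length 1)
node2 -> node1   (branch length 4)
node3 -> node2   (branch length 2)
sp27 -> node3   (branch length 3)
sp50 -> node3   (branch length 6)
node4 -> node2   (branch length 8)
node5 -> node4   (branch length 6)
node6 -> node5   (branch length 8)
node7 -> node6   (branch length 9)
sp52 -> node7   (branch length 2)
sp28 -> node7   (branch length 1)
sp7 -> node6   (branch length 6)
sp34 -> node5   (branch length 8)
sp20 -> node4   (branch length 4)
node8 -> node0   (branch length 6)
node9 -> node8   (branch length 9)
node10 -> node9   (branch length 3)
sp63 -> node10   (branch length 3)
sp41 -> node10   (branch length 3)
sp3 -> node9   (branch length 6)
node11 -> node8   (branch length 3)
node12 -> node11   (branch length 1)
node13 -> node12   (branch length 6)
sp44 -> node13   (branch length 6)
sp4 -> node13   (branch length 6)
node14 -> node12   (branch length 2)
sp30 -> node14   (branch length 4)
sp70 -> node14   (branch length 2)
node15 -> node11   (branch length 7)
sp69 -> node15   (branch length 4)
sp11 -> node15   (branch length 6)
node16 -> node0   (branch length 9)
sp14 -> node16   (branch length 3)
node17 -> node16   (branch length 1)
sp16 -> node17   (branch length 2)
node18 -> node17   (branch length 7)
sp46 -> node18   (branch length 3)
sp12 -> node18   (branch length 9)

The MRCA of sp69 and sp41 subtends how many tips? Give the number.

9

The MRCA of sp69 and sp41 is the node subtending (((sp63,sp41),sp3),(((sp44,sp4),(sp30,sp70)),(sp69,sp11))).
That clade contains 9 terminal taxa: sp11, sp3, sp30, sp4, sp41, sp44, sp63, sp69, sp70.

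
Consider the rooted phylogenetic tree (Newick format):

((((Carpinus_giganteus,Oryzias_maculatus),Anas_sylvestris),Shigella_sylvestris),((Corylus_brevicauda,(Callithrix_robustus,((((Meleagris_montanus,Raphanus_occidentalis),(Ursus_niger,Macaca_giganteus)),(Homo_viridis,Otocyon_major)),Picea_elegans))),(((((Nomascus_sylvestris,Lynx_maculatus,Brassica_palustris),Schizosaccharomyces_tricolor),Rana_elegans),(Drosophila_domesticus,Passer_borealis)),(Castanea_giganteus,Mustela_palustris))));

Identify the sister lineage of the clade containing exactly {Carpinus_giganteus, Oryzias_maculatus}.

Anas_sylvestris

The clade containing exactly {Carpinus_giganteus, Oryzias_maculatus} attaches to the tree at the node subtending ((Carpinus_giganteus,Oryzias_maculatus),Anas_sylvestris).
The other lineage descending from that same node — the sister group — is the single tip Anas_sylvestris.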